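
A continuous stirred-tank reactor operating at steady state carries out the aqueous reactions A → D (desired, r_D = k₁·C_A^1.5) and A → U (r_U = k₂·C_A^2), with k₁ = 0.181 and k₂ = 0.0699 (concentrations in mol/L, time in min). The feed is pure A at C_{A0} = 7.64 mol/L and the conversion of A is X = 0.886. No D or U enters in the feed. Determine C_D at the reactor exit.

4.98 mol/L

Exit C_A = C_{A0}(1−X) = 7.64×0.114 = 0.8710 mol/L.
In a CSTR the entire volume is at exit conditions, so r_D = 0.181×0.8710^1.5 = 0.1471 and r_U = 0.0699×0.8710^2 = 0.05302.
Fraction of consumed A going to D: r_D/(r_D+r_U) = 0.7351.
C_D = 0.7351·C_{A0}·X = 0.7351×7.64×0.886 = 4.98 mol/L.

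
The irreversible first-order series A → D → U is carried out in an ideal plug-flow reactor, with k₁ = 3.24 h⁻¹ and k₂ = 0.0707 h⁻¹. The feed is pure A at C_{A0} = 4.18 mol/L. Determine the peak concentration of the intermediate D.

At the optimum, C_{D,max}/C_{A0} = (k₁/k₂)^[k₂/(k₂−k₁)].
= (3.24/0.0707)^(0.0707/(0.0707−3.24)) = (45.83)^(-0.02231) = 0.9182.
C_{D,max} = 0.9182×4.18 = 3.84 mol/L.

3.84 mol/L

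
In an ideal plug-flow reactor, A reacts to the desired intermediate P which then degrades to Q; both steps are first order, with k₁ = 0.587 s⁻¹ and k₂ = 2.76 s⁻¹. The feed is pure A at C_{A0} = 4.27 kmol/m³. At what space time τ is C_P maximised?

0.712 s

The intermediate peaks when r₁ = r₂, i.e. k₁e^(−k₁τ) = k₂e^(−k₂τ), giving τ_opt = ln(k₂/k₁)/(k₂−k₁).
= ln(2.76/0.587)/(2.76−0.587) = ln(4.702)/2.173 = 1.548/2.173 = 0.712 s.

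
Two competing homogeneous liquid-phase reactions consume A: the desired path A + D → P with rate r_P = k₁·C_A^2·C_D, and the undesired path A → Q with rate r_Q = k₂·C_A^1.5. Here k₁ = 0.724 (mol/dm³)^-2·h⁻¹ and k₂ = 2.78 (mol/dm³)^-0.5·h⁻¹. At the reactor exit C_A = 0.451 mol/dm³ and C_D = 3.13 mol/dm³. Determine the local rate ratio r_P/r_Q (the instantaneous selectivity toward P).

S_{P/Q} = r_P/r_Q = (k₁·C_A^2·C_D)/(k₂·C_A^1.5) = (k₁/k₂)·C_A^0.5·C_D.
= (0.724×0.4510^2×3.130) / (2.78×0.4510^1.5) = 0.4609/0.8420 = 0.547.
Since the desired path is higher order in A, keeping C_A high (PFR or concentrated feed) favours P.

0.547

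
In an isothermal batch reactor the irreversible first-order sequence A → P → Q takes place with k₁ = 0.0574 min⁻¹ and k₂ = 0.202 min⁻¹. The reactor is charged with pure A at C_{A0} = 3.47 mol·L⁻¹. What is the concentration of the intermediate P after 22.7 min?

0.360 mol·L⁻¹

The intermediate concentration in a first-order A→B→C sequence is C_P = k₁C_{A0}(e^(−k₁t) − e^(−k₂t))/(k₂−k₁).
e^(−k₁t) = e^(−0.0574×22.7) = e^(−1.303) = 0.2717; e^(−k₂t) = e^(−4.585) = 0.01020.
C_P = 0.0574×3.47/(0.202−0.0574) × (0.2717−0.01020) = 1.377×0.2615 = 0.3602 mol·L⁻¹.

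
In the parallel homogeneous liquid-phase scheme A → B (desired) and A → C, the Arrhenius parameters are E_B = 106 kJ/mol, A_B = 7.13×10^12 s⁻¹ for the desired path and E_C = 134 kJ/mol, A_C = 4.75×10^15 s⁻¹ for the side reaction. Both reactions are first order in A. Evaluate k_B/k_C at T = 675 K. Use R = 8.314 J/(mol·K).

0.220

Since both paths have the same order in A, the concentration cancels and S_{B/C} = k_B/k_C = (A_B/A_C)·exp[(E_C−E_B)/(RT)].
(E_C−E_B)/(RT) = (134−106)×10³/(8.314×675) = 28000/5612 = 4.989.
k_B/k_C = (7.13×10^12/4.75×10^15)·exp(4.989) = 0.001501 × 146.8 = 0.220.
Since E_B < E_C, lowering the temperature improves selectivity toward B.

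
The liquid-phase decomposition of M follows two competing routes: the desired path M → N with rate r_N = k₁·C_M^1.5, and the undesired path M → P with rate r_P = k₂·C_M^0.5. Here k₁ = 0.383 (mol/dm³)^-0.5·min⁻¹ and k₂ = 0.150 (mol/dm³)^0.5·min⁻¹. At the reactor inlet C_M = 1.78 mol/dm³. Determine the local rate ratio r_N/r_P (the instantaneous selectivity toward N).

S_{N/P} = r_N/r_P = (k₁·C_M^1.5)/(k₂·C_M^0.5) = (k₁/k₂)·C_M.
= (0.383×1.780^1.5) / (0.150×1.780^0.5) = 0.9096/0.2001 = 4.54.

4.54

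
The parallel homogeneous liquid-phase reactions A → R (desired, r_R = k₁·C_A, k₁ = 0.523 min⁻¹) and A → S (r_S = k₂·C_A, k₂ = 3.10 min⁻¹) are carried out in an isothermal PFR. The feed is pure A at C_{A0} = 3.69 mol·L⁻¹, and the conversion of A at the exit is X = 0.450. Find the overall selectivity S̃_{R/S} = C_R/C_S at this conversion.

0.169

C_A = C_{A0}(1−X) = 2.030 mol·L⁻¹.
Both paths are first order in A, so the instantaneous fraction to R is constant: dC_R/d(−C_A) = k₁/(k₁+k₂) = 0.1444.
C_R = 0.1444·(C_{A0}−C_A) = 0.1444×1.660 = 0.240 mol·L⁻¹.
C_S = (C_{A0}−C_A)−C_R = 1.421 mol·L⁻¹; S̃_{R/S} = 0.2397/1.421 = 0.169.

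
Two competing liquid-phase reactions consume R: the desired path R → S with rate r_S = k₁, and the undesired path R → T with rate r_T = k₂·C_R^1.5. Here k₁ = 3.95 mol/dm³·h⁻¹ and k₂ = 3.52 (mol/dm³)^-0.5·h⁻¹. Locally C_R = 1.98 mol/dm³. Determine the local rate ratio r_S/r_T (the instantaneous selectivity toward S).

0.403

S_{S/T} = r_S/r_T = (k₁)/(k₂·C_R^1.5) = (k₁/k₂)·C_R^-1.5.
= (3.95) / (3.52×1.980^1.5) = 3.950/9.807 = 0.403.
The undesired path is higher order in R, so low C_R (CSTR or dilute feed) favours S.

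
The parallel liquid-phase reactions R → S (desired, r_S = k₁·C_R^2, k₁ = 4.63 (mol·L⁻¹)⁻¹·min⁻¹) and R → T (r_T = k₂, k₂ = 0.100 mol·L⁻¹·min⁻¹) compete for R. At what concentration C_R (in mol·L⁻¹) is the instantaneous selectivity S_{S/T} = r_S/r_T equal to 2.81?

S_{S/T} = (k₁/k₂)·C_R^2 ⇒ C_R = (S·k₂/k₁)^(0.5).
= (2.81×0.100/4.63)^(0.5) = (0.06069)^(0.5) = 0.246 mol·L⁻¹.

0.246 mol·L⁻¹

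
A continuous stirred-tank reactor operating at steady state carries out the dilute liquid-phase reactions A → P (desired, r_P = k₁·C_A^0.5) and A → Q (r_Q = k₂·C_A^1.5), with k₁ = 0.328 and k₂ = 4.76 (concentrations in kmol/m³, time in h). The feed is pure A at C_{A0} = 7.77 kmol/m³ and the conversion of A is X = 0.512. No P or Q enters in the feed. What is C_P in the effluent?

Exit C_A = C_{A0}(1−X) = 7.77×0.488 = 3.792 kmol/m³.
Rates in a CSTR are evaluated at the outlet concentration: r_P = 0.328×3.792^0.5 = 0.6387, r_Q = 4.76×3.792^1.5 = 35.15.
Fraction of consumed A going to P: r_P/(r_P+r_Q) = 0.01785.
C_P = 0.01785·C_{A0}·X = 0.01785×7.77×0.512 = 0.0710 kmol/m³.

0.0710 kmol/m³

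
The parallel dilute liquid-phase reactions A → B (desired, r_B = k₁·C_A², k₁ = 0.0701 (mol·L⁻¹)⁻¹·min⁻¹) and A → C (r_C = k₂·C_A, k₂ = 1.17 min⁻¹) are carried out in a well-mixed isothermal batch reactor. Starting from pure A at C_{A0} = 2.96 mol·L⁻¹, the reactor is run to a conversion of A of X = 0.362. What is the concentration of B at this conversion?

C_A = C_{A0}(1−X) = 1.888 mol·L⁻¹.
Along a PFR/batch, dC_C/dC_A = −r_C/(r_B+r_C) = −k₂/(k₂+k₁·C_A).
Integrating from C_{A0} to C_A: C_C = (1.17/0.0701)·ln[(1.17+0.0701·2.96)/(1.17+0.0701·1.89)] = 16.69·ln(1.377/1.302) = 0.9359 mol·L⁻¹.
Then C_B = (C_{A0}−C_A) − C_C = 1.072 − 0.9359 = 0.1357 mol·L⁻¹.

0.136 mol·L⁻¹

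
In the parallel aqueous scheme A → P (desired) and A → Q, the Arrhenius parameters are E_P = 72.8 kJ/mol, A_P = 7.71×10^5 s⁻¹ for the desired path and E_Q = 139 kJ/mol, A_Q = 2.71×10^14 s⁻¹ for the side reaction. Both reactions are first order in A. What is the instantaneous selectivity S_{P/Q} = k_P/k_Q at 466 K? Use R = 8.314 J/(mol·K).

Since both paths have the same order in A, the concentration cancels and S_{P/Q} = k_P/k_Q = (A_P/A_Q)·exp[(E_Q−E_P)/(RT)].
(E_Q−E_P)/(RT) = (139−72.8)×10³/(8.314×466) = 66200/3874 = 17.09.
k_P/k_Q = (7.71×10^5/2.71×10^14)·exp(17.09) = 2.845×10^-9 × 2.635×10^7 = 0.0750.
Since E_P < E_Q, lowering the temperature improves selectivity toward P.

0.0750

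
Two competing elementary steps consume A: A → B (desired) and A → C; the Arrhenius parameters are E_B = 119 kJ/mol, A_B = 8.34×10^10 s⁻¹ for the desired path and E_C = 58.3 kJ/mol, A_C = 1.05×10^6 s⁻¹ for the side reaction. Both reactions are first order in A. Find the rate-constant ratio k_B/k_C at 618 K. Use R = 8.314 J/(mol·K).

With equal orders, S_{B/C} = k_B/k_C = (A_B/A_C)·exp[(E_C−E_B)/(RT)].
(E_C−E_B)/(RT) = (58.3−119)×10³/(8.314×618) = -60700/5138 = -11.81.
k_B/k_C = (8.34×10^10/1.05×10^6)·exp(-11.81) = 79429 × 7.402×10^-6 = 0.588.

0.588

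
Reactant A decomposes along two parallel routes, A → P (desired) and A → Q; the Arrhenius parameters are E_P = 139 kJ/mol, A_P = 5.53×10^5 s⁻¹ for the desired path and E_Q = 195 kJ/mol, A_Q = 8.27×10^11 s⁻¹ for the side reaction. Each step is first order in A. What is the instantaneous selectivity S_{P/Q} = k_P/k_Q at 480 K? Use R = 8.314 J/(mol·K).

0.831

k_P/k_Q = (A_P/A_Q)·exp[−(E_P−E_Q)/(RT)] = (A_P/A_Q)·exp[(E_Q−E_P)/(RT)].
(E_Q−E_P)/(RT) = (195−139)×10³/(8.314×480) = 56000/3991 = 14.03.
k_P/k_Q = (5.53×10^5/8.27×10^11)·exp(14.03) = 6.687×10^-7 × 1.242×10^6 = 0.831.
Since E_P < E_Q, lowering the temperature improves selectivity toward P.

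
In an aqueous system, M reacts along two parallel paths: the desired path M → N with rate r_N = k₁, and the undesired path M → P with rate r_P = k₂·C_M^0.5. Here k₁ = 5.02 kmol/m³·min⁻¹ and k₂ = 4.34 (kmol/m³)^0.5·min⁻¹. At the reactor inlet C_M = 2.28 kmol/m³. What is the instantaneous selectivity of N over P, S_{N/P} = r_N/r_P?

0.766

S_{N/P} = r_N/r_P = (k₁)/(k₂·C_M^0.5) = (k₁/k₂)·C_M^-0.5.
= (5.02) / (4.34×2.280^0.5) = 5.020/6.553 = 0.766.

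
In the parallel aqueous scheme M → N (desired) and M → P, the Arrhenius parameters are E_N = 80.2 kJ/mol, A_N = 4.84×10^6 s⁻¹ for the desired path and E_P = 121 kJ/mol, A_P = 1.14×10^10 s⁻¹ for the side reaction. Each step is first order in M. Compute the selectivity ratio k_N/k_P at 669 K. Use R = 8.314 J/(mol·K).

0.651

Since both paths have the same order in M, the concentration cancels and S_{N/P} = k_N/k_P = (A_N/A_P)·exp[(E_P−E_N)/(RT)].
(E_P−E_N)/(RT) = (121−80.2)×10³/(8.314×669) = 40800/5562 = 7.335.
k_N/k_P = (4.84×10^6/1.14×10^10)·exp(7.335) = 4.246×10^-4 × 1534 = 0.651.
Since E_N < E_P, lowering the temperature improves selectivity toward N.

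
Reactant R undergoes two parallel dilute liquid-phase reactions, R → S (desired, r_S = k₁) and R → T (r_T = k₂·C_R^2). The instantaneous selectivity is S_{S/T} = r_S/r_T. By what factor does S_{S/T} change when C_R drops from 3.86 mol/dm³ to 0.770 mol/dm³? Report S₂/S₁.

25.1

S_{S/T} = (k₁/k₂)·C_R^-2, so S₂/S₁ = (C_{R,2}/C_{R,1})^-2.
= (0.770/3.86)^(-2) = (0.1995)^(-2) = 25.1.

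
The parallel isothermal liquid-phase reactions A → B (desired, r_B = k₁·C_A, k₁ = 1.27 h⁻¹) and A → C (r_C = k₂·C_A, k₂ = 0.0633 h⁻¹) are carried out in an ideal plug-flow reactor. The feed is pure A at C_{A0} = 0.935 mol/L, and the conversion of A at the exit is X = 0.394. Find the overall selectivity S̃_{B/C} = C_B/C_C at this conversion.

C_A = C_{A0}(1−X) = 0.5666 mol/L.
Both paths are first order in A, so the instantaneous fraction to B is constant: dC_B/d(−C_A) = k₁/(k₁+k₂) = 0.9525.
C_B = 0.9525·(C_{A0}−C_A) = 0.9525×0.3684 = 0.351 mol/L.
C_C = (C_{A0}−C_A)−C_B = 0.01749 mol/L; S̃_{B/C} = 0.3509/0.01749 = 20.1.

20.1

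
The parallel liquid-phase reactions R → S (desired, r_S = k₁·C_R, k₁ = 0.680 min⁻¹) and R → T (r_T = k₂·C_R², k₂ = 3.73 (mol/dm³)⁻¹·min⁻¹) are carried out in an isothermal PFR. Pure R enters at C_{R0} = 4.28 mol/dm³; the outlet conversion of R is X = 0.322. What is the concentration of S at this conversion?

C_R = C_{R0}(1−X) = 2.902 mol/dm³.
Along a PFR/batch, dC_S/dC_R = −r_S/(r_S+r_T) = −k₁/(k₁+k₂·C_R).
Integrating from C_{R0} to C_R: C_S = (0.680/3.73)·ln[(0.680+3.73·4.28)/(0.680+3.73·2.90)] = 0.1823·ln(16.64/11.50) = 0.06734 mol/dm³.

0.0673 mol/dm³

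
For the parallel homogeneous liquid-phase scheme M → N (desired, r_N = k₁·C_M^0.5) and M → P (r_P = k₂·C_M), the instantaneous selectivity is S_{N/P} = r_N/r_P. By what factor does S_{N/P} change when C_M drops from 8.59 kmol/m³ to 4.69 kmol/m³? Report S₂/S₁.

1.35

S_{N/P} = (k₁/k₂)·C_M^-0.5, so S₂/S₁ = (C_{M,2}/C_{M,1})^-0.5.
= (4.69/8.59)^(-0.5) = (0.5460)^(-0.5) = 1.35.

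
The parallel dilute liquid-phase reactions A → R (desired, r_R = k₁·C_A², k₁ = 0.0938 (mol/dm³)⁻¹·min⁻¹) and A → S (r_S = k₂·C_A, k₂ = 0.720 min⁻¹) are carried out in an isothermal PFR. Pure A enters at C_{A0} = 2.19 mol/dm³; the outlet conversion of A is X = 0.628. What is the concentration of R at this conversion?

C_A = C_{A0}(1−X) = 0.8147 mol/dm³.
Along a PFR/batch, dC_S/dC_A = −r_S/(r_R+r_S) = −k₂/(k₂+k₁·C_A).
Integrating from C_{A0} to C_A: C_S = (0.720/0.0938)·ln[(0.720+0.0938·2.19)/(0.720+0.0938·0.815)] = 7.676·ln(0.9254/0.7964) = 1.152 mol/dm³.
Then C_R = (C_{A0}−C_A) − C_S = 1.375 − 1.152 = 0.2230 mol/dm³.

0.223 mol/dm³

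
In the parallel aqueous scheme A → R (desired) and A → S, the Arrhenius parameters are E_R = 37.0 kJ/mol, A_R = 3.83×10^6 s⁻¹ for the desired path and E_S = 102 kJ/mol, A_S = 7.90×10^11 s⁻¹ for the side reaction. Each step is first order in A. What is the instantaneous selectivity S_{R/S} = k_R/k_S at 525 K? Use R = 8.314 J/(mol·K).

Since both paths have the same order in A, the concentration cancels and S_{R/S} = k_R/k_S = (A_R/A_S)·exp[(E_S−E_R)/(RT)].
(E_S−E_R)/(RT) = (102−37.0)×10³/(8.314×525) = 65000/4365 = 14.89.
k_R/k_S = (3.83×10^6/7.90×10^11)·exp(14.89) = 4.848×10^-6 × 2.933×10^6 = 14.2.
Since E_R < E_S, lowering the temperature improves selectivity toward R.

14.2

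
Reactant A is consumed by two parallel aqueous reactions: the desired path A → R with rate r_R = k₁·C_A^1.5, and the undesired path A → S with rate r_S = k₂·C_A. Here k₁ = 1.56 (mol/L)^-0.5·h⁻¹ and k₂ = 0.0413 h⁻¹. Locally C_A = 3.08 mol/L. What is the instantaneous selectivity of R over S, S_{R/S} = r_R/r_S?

S_{R/S} = r_R/r_S = (k₁·C_A^1.5)/(k₂·C_A) = (k₁/k₂)·C_A^0.5.
= (1.56×3.080^1.5) / (0.0413×3.080) = 8.432/0.1272 = 66.3.

66.3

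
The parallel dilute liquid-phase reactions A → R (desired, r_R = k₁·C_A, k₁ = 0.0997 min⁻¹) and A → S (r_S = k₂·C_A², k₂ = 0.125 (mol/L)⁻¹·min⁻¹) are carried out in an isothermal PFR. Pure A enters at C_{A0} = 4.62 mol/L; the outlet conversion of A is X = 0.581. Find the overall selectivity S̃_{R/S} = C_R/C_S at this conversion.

C_A = C_{A0}(1−X) = 1.936 mol/L.
Along a PFR/batch, dC_R/dC_A = −r_R/(r_R+r_S) = −k₁/(k₁+k₂·C_A).
Integrating from C_{A0} to C_A: C_R = (0.0997/0.125)·ln[(0.0997+0.125·4.62)/(0.0997+0.125·1.94)] = 0.7976·ln(0.6772/0.3417) = 0.5456 mol/L.
C_S = (C_{A0}−C_A)−C_R = 2.139 mol/L; S̃_{R/S} = 0.5456/2.139 = 0.255.

0.255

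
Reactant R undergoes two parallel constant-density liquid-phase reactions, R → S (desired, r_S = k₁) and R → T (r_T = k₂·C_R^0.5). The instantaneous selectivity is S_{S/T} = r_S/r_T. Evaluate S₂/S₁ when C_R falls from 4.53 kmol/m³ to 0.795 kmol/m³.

S_{S/T} = (k₁/k₂)·C_R^-0.5, so S₂/S₁ = (C_{R,2}/C_{R,1})^-0.5.
= (0.795/4.53)^(-0.5) = (0.1755)^(-0.5) = 2.39.

2.39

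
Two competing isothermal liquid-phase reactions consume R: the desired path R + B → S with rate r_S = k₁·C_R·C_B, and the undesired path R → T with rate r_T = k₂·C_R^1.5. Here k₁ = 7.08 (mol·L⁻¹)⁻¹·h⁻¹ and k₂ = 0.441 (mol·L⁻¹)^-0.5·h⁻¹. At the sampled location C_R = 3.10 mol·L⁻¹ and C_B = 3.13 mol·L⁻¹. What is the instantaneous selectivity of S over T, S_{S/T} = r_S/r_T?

28.5

S_{S/T} = r_S/r_T = (k₁·C_R·C_B)/(k₂·C_R^1.5) = (k₁/k₂)·C_R^-0.5·C_B.
= (7.08×3.100×3.130) / (0.441×3.100^1.5) = 68.70/2.407 = 28.5.
The undesired path is higher order in R, so low C_R (CSTR or dilute feed) favours S.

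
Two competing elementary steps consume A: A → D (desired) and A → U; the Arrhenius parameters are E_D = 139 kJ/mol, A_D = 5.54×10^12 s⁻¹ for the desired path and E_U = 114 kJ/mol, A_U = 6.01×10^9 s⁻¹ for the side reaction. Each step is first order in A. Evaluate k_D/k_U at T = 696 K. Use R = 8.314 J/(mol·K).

12.3

With equal orders, S_{D/U} = k_D/k_U = (A_D/A_U)·exp[(E_U−E_D)/(RT)].
(E_U−E_D)/(RT) = (114−139)×10³/(8.314×696) = -25000/5787 = -4.320.
k_D/k_U = (5.54×10^12/6.01×10^9)·exp(-4.320) = 921.8 × 0.01329 = 12.3.
Since E_D > E_U, raising the temperature improves selectivity toward D.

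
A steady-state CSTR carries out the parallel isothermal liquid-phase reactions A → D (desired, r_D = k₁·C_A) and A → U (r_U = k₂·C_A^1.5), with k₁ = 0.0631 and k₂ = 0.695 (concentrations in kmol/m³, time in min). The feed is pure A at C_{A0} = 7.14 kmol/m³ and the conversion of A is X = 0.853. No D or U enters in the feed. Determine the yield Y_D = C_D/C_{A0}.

0.0694

Exit C_A = C_{A0}(1−X) = 7.14×0.147 = 1.050 kmol/m³.
In a CSTR the entire volume is at exit conditions, so r_D = 0.0631×1.050 = 0.06623 and r_U = 0.695×1.050^1.5 = 0.7473.
Fraction of consumed A going to D: r_D/(r_D+r_U) = 0.08141.
C_D = 0.08141·C_{A0}·X = 0.08141×7.14×0.853 = 0.496 kmol/m³; Y_D = C_D/C_{A0} = 0.0694.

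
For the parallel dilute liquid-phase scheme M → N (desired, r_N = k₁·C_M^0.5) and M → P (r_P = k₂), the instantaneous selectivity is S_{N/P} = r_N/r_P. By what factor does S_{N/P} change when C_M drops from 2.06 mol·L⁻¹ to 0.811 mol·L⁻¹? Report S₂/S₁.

S_{N/P} = (k₁/k₂)·C_M^0.5, so S₂/S₁ = (C_{M,2}/C_{M,1})^0.5.
= (0.811/2.06)^0.5 = (0.3937)^0.5 = 0.627.

0.627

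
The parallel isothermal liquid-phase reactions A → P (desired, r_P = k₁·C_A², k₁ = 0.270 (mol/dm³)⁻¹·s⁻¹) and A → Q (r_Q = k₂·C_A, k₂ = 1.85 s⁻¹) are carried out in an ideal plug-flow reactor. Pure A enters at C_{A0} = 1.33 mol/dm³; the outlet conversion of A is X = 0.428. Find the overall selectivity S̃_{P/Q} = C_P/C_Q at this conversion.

0.152

C_A = C_{A0}(1−X) = 0.7608 mol/dm³.
Along a PFR/batch, dC_Q/dC_A = −r_Q/(r_P+r_Q) = −k₂/(k₂+k₁·C_A).
Integrating from C_{A0} to C_A: C_Q = (1.85/0.270)·ln[(1.85+0.270·1.33)/(1.85+0.270·0.761)] = 6.852·ln(2.209/2.055) = 0.4941 mol/dm³.
Then C_P = (C_{A0}−C_A) − C_Q = 0.5692 − 0.4941 = 0.07514 mol/dm³.
S̃_{P/Q} = C_P/C_Q = 0.07514/0.4941 = 0.152.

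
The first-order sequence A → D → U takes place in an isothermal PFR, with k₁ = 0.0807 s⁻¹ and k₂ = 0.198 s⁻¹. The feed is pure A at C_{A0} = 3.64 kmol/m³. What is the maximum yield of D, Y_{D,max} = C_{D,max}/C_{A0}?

For a first-order series the maximum intermediate yield is C_{D,max}/C_{A0} = (k₁/k₂)^[k₂/(k₂−k₁)].
= (0.0807/0.198)^(0.198/(0.198−0.0807)) = (0.4076)^(1.688) = 0.2198.

0.220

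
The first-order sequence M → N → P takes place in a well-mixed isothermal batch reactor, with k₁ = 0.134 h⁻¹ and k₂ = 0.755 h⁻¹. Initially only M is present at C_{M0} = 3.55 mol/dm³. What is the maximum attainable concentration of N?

0.434 mol/dm³

For a first-order series the maximum intermediate yield is C_{N,max}/C_{M0} = (k₁/k₂)^[k₂/(k₂−k₁)].
= (0.134/0.755)^(0.755/(0.755−0.134)) = (0.1775)^(1.216) = 0.1222.
C_{N,max} = 0.1222×3.55 = 0.434 mol/dm³.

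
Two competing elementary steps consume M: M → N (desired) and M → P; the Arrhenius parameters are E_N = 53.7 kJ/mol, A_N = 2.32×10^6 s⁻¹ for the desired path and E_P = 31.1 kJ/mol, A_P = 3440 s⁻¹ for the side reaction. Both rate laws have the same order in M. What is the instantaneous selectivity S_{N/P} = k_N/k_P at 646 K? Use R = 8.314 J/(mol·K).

Since both paths have the same order in M, the concentration cancels and S_{N/P} = k_N/k_P = (A_N/A_P)·exp[(E_P−E_N)/(RT)].
(E_P−E_N)/(RT) = (31.1−53.7)×10³/(8.314×646) = -22600/5371 = -4.208.
k_N/k_P = (2.32×10^6/3440)·exp(-4.208) = 674.4 × 0.01488 = 10.0.
Since E_N > E_P, raising the temperature improves selectivity toward N.

10.0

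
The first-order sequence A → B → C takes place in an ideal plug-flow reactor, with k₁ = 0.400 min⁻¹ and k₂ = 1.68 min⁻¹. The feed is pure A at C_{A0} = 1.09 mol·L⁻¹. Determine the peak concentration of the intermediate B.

0.166 mol·L⁻¹

For a first-order series the maximum intermediate yield is C_{B,max}/C_{A0} = (k₁/k₂)^[k₂/(k₂−k₁)].
= (0.400/1.68)^(1.68/(1.68−0.400)) = (0.2381)^(1.313) = 0.1520.
C_{B,max} = 0.1520×1.09 = 0.166 mol·L⁻¹.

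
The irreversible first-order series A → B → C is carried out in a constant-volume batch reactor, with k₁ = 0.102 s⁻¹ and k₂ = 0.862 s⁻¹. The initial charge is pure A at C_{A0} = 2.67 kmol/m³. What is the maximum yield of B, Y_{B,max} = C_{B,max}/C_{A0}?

0.0889

At the optimum, C_{B,max}/C_{A0} = (k₁/k₂)^[k₂/(k₂−k₁)].
= (0.102/0.862)^(0.862/(0.862−0.102)) = (0.1183)^(1.134) = 0.08886.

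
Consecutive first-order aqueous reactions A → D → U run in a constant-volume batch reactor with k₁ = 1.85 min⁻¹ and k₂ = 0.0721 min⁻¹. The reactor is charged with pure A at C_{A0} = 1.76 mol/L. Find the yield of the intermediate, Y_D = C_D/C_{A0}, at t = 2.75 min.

For first-order series with pure A initially, C_D(t) = k₁C_{A0}/(k₂−k₁)·(e^(−k₁t) − e^(−k₂t)).
e^(−k₁t) = e^(−1.85×2.75) = e^(−5.088) = 0.006173; e^(−k₂t) = e^(−0.1983) = 0.8201.
C_D = 1.85×1.76/(0.0721−1.85) × (0.006173−0.8201) = (-1.831)×(-0.8140) = 1.491 mol/L.
Y_D = C_D/C_{A0} = 1.491/1.76 = 0.847.

0.847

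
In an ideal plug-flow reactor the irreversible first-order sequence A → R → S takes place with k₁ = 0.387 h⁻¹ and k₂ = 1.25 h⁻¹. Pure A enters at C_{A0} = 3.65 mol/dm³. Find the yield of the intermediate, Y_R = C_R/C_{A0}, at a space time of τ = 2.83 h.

Solving the coupled first-order balances gives C_R(τ) = [k₁/(k₂−k₁)]·C_{A0}·(e^(−k₁τ) − e^(−k₂τ)).
e^(−k₁τ) = e^(−0.387×2.83) = e^(−1.095) = 0.3345; e^(−k₂τ) = e^(−3.538) = 0.02909.
C_R = 0.387×3.65/(1.25−0.387) × (0.3345−0.02909) = 1.637×0.3054 = 0.4998 mol/dm³.
Y_R = C_R/C_{A0} = 0.4998/3.65 = 0.137.

0.137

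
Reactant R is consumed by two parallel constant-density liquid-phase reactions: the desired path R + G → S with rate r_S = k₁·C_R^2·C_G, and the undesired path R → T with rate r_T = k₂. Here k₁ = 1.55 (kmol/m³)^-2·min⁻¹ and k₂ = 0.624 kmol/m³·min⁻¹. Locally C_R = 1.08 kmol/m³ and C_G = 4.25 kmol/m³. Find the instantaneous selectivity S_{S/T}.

S_{S/T} = r_S/r_T = (k₁·C_R^2·C_G)/(k₂) = (k₁/k₂)·C_R^2·C_G.
= (1.55×1.080^2×4.250) / (0.624) = 7.684/0.6240 = 12.3.
Since the desired path is higher order in R, keeping C_R high (PFR or concentrated feed) favours S.

12.3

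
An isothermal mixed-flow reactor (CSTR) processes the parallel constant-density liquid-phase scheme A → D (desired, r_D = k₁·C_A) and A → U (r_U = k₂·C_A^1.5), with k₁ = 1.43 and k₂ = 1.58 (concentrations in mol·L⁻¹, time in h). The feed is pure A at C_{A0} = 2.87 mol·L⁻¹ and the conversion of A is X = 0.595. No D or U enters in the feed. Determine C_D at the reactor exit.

0.779 mol·L⁻¹

Exit C_A = C_{A0}(1−X) = 2.87×0.405 = 1.162 mol·L⁻¹.
A CSTR operates uniformly at the exit composition, giving r_D = 1.662 and r_U = 1.980 (each k·C_A^n at C_A = 1.162).
Fraction of consumed A going to D: r_D/(r_D+r_U) = 0.4564.
C_D = 0.4564·C_{A0}·X = 0.4564×2.87×0.595 = 0.779 mol·L⁻¹.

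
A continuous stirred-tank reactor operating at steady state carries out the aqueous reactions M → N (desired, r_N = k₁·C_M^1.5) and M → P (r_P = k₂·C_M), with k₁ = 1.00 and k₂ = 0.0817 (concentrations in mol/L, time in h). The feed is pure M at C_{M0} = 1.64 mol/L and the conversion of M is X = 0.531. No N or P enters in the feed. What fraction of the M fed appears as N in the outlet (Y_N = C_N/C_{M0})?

0.486

Exit C_M = C_{M0}(1−X) = 1.64×0.469 = 0.7692 mol/L.
In a CSTR the entire volume is at exit conditions, so r_N = 1.00×0.7692^1.5 = 0.6746 and r_P = 0.0817×0.7692 = 0.06284.
Fraction of consumed M going to N: r_N/(r_N+r_P) = 0.9148.
C_N = 0.9148·C_{M0}·X = 0.9148×1.64×0.531 = 0.797 mol/L; Y_N = C_N/C_{M0} = 0.486.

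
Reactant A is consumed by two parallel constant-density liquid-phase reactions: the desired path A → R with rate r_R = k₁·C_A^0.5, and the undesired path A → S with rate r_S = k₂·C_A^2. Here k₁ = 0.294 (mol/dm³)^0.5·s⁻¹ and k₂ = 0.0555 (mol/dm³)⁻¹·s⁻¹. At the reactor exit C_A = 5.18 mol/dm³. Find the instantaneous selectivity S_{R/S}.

S_{R/S} = r_R/r_S = (k₁·C_A^0.5)/(k₂·C_A^2) = (k₁/k₂)·C_A^-1.5.
= (0.294×5.180^0.5) / (0.0555×5.180^2) = 0.6691/1.489 = 0.449.

0.449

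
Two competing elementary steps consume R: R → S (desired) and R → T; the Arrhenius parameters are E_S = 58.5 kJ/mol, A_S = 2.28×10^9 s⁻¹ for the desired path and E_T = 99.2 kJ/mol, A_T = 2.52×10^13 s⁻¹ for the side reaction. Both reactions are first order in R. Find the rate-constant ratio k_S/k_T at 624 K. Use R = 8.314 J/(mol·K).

With equal orders, S_{S/T} = k_S/k_T = (A_S/A_T)·exp[(E_T−E_S)/(RT)].
(E_T−E_S)/(RT) = (99.2−58.5)×10³/(8.314×624) = 40700/5188 = 7.845.
k_S/k_T = (2.28×10^9/2.52×10^13)·exp(7.845) = 9.048×10^-5 × 2553 = 0.231.
Since E_S < E_T, lowering the temperature improves selectivity toward S.

0.231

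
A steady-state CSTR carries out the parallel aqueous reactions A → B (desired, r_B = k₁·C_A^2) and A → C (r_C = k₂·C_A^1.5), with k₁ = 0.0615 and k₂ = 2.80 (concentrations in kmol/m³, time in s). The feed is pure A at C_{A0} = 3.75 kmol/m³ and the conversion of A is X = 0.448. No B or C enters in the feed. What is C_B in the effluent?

Exit C_A = C_{A0}(1−X) = 3.75×0.552 = 2.070 kmol/m³.
Rates in a CSTR are evaluated at the outlet concentration: r_B = 0.0615×2.070^2 = 0.2635, r_C = 2.80×2.070^1.5 = 8.339.
Fraction of consumed A going to B: r_B/(r_B+r_C) = 0.03063.
C_B = 0.03063·C_{A0}·X = 0.03063×3.75×0.448 = 0.0515 kmol/m³.

0.0515 kmol/m³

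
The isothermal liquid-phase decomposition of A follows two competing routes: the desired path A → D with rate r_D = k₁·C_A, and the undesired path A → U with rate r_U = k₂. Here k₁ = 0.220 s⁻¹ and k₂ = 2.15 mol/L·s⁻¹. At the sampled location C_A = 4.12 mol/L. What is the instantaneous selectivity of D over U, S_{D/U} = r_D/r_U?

S_{D/U} = r_D/r_U = (k₁·C_A)/(k₂) = (k₁/k₂)·C_A.
= (0.220×4.120) / (2.15) = 0.9064/2.150 = 0.422.

0.422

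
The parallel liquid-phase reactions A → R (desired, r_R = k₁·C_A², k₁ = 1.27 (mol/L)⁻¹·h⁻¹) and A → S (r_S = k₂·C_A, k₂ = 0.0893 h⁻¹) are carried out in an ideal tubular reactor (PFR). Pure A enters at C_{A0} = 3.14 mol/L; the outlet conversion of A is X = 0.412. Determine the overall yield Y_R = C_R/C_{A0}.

0.400

C_A = C_{A0}(1−X) = 1.846 mol/L.
Along a PFR/batch, dC_S/dC_A = −r_S/(r_R+r_S) = −k₂/(k₂+k₁·C_A).
Integrating from C_{A0} to C_A: C_S = (0.0893/1.27)·ln[(0.0893+1.27·3.14)/(0.0893+1.27·1.85)] = 0.07031·ln(4.077/2.434) = 0.03627 mol/L.
Then C_R = (C_{A0}−C_A) − C_S = 1.294 − 0.03627 = 1.257 mol/L.
Y_R = C_R/C_{A0} = 1.257/3.14 = 0.400.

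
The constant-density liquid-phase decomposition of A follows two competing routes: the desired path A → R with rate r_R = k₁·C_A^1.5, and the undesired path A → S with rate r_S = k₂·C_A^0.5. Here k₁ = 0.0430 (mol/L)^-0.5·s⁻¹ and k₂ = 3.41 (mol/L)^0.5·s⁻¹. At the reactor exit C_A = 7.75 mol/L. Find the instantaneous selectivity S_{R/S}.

S_{R/S} = r_R/r_S = (k₁·C_A^1.5)/(k₂·C_A^0.5) = (k₁/k₂)·C_A.
= (0.0430×7.750^1.5) / (3.41×7.750^0.5) = 0.9277/9.493 = 0.0977.
Since the desired path is higher order in A, keeping C_A high (PFR or concentrated feed) favours R.

0.0977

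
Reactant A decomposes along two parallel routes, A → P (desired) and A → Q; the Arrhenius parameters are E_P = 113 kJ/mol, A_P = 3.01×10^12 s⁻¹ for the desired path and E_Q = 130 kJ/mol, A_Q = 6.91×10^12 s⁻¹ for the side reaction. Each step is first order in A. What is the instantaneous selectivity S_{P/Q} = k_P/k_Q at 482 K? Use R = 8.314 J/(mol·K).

30.3

k_P/k_Q = (A_P/A_Q)·exp[−(E_P−E_Q)/(RT)] = (A_P/A_Q)·exp[(E_Q−E_P)/(RT)].
(E_Q−E_P)/(RT) = (130−113)×10³/(8.314×482) = 17000/4007 = 4.242.
k_P/k_Q = (3.01×10^12/6.91×10^12)·exp(4.242) = 0.4356 × 69.56 = 30.3.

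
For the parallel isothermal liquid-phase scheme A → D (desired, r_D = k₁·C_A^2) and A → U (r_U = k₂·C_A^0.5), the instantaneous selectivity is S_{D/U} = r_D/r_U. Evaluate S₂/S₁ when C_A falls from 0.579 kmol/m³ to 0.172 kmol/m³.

0.162

S_{D/U} = (k₁/k₂)·C_A^1.5, so S₂/S₁ = (C_{A,2}/C_{A,1})^1.5.
= (0.172/0.579)^1.5 = (0.2971)^1.5 = 0.162.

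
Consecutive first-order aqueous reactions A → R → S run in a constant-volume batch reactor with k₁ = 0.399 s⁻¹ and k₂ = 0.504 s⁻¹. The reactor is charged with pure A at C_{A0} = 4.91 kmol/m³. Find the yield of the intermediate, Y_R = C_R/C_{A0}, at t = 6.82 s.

0.128

Solving the coupled first-order balances gives C_R(t) = [k₁/(k₂−k₁)]·C_{A0}·(e^(−k₁t) − e^(−k₂t)).
e^(−k₁t) = e^(−0.399×6.82) = e^(−2.721) = 0.06580; e^(−k₂t) = e^(−3.437) = 0.03215.
C_R = 0.399×4.91/(0.504−0.399) × (0.06580−0.03215) = 18.66×0.03365 = 0.6277 kmol/m³.
Y_R = C_R/C_{A0} = 0.6277/4.91 = 0.128.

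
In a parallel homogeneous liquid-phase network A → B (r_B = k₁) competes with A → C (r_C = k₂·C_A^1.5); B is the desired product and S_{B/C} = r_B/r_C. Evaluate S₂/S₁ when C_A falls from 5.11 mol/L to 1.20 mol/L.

S_{B/C} = (k₁/k₂)·C_A^-1.5, so S₂/S₁ = (C_{A,2}/C_{A,1})^-1.5.
= (1.20/5.11)^(-1.5) = (0.2348)^(-1.5) = 8.79.

8.79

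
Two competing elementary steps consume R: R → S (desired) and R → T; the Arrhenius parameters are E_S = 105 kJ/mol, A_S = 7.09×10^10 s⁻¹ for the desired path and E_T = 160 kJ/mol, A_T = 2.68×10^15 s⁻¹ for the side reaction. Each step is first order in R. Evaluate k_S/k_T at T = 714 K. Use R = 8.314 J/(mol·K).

0.279

Since both paths have the same order in R, the concentration cancels and S_{S/T} = k_S/k_T = (A_S/A_T)·exp[(E_T−E_S)/(RT)].
(E_T−E_S)/(RT) = (160−105)×10³/(8.314×714) = 55000/5936 = 9.265.
k_S/k_T = (7.09×10^10/2.68×10^15)·exp(9.265) = 2.646×10^-5 × 10564 = 0.279.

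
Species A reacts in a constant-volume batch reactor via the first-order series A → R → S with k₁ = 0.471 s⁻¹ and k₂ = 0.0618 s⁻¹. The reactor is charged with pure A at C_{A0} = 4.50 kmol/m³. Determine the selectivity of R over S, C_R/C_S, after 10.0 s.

1.60

The intermediate concentration in a first-order A→B→C sequence is C_R = k₁C_{A0}(e^(−k₁t) − e^(−k₂t))/(k₂−k₁).
e^(−k₁t) = e^(−0.471×10.0) = e^(−4.710) = 0.009005; e^(−k₂t) = e^(−0.6180) = 0.5390.
C_R = 0.471×4.50/(0.0618−0.471) × (0.009005−0.5390) = (-5.180)×(-0.5300) = 2.745 kmol/m³.
C_A = C_{A0}e^(−k₁t) = 0.04052 kmol/m³, so C_S = C_{A0}−C_A−C_R = 1.714 kmol/m³; C_R/C_S = 1.60.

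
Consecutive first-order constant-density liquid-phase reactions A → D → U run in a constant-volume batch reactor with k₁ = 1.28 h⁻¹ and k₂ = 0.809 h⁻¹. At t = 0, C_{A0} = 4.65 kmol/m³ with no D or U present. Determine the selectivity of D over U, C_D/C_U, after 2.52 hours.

For first-order series with pure A initially, C_D(t) = k₁C_{A0}/(k₂−k₁)·(e^(−k₁t) − e^(−k₂t)).
e^(−k₁t) = e^(−1.28×2.52) = e^(−3.226) = 0.03973; e^(−k₂t) = e^(−2.039) = 0.1302.
C_D = 1.28×4.65/(0.809−1.28) × (0.03973−0.1302) = (-12.64)×(-0.09047) = 1.143 kmol/m³.
C_A = C_{A0}e^(−k₁t) = 0.1848 kmol/m³, so C_U = C_{A0}−C_A−C_D = 3.322 kmol/m³; C_D/C_U = 0.344.

0.344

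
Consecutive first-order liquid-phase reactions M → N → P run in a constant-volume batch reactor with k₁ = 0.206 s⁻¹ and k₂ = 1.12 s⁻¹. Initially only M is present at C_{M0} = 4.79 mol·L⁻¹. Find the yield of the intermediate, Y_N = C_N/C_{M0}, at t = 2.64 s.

Solving the coupled first-order balances gives C_N(t) = [k₁/(k₂−k₁)]·C_{M0}·(e^(−k₁t) − e^(−k₂t)).
e^(−k₁t) = e^(−0.206×2.64) = e^(−0.5438) = 0.5805; e^(−k₂t) = e^(−2.957) = 0.05199.
C_N = 0.206×4.79/(1.12−0.206) × (0.5805−0.05199) = 1.080×0.5285 = 0.5706 mol·L⁻¹.
Y_N = C_N/C_{M0} = 0.5706/4.79 = 0.119.

0.119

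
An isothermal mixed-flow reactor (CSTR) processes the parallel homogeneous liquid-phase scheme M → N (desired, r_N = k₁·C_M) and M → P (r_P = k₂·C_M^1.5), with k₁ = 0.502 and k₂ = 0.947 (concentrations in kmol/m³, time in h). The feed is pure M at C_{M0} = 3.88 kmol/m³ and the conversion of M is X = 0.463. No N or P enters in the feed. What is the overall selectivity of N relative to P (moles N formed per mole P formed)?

Exit C_M = C_{M0}(1−X) = 3.88×0.537 = 2.084 kmol/m³.
A CSTR operates uniformly at the exit composition, giving r_N = 1.046 and r_P = 2.848 (each k·C_M^n at C_M = 2.084).
Overall selectivity = C_N/C_P = r_Nτ/(r_Pτ) = r_N/r_P = 0.367.

0.367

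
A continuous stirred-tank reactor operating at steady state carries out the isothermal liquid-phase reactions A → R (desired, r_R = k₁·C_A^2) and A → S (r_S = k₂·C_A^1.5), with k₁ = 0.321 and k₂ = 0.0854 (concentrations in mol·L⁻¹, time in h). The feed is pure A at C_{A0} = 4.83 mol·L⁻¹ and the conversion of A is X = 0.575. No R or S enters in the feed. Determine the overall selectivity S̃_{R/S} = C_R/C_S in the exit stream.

5.39

Exit C_A = C_{A0}(1−X) = 4.83×0.425 = 2.053 mol·L⁻¹.
Rates in a CSTR are evaluated at the outlet concentration: r_R = 0.321×2.053^2 = 1.353, r_S = 0.0854×2.053^1.5 = 0.2512.
Overall selectivity = C_R/C_S = r_Rτ/(r_Sτ) = r_R/r_S = 5.39.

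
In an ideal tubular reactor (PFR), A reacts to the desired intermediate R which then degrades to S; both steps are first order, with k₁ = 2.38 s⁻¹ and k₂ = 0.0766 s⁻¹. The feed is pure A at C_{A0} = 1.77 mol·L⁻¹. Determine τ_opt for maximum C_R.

The intermediate peaks when r₁ = r₂, i.e. k₁e^(−k₁τ) = k₂e^(−k₂τ), giving τ_opt = ln(k₂/k₁)/(k₂−k₁).
= ln(0.0766/2.38)/(0.0766−2.38) = ln(0.03218)/-2.303 = -3.436/-2.303 = 1.49 s.

1.49 s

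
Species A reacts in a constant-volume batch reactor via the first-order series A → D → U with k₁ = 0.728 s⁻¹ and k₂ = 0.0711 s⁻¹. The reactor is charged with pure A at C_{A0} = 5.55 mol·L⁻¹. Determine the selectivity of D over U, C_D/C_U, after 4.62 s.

The intermediate concentration in a first-order A→B→C sequence is C_D = k₁C_{A0}(e^(−k₁t) − e^(−k₂t))/(k₂−k₁).
e^(−k₁t) = e^(−0.728×4.62) = e^(−3.363) = 0.03462; e^(−k₂t) = e^(−0.3285) = 0.7200.
C_D = 0.728×5.55/(0.0711−0.728) × (0.03462−0.7200) = (-6.151)×(-0.6854) = 4.216 mol·L⁻¹.
C_A = C_{A0}e^(−k₁t) = 0.1921 mol·L⁻¹, so C_U = C_{A0}−C_A−C_D = 1.142 mol·L⁻¹; C_D/C_U = 3.69.

3.69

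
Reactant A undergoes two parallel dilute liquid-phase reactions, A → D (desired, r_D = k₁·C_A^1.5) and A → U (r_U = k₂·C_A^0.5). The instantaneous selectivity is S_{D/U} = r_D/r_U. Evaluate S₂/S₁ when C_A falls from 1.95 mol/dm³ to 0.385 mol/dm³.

0.197

S_{D/U} = (k₁/k₂)·C_A, so S₂/S₁ = (C_{A,2}/C_{A,1}).
= 0.385/1.95 = 0.197.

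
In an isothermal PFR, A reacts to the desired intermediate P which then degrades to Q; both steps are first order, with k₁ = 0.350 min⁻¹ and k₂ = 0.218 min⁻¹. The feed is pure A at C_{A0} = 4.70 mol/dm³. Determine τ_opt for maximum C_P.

3.59 min

The intermediate peaks when r₁ = r₂, i.e. k₁e^(−k₁τ) = k₂e^(−k₂τ), giving τ_opt = ln(k₂/k₁)/(k₂−k₁).
= ln(0.218/0.350)/(0.218−0.350) = ln(0.6229)/-0.1320 = -0.4734/-0.1320 = 3.59 min.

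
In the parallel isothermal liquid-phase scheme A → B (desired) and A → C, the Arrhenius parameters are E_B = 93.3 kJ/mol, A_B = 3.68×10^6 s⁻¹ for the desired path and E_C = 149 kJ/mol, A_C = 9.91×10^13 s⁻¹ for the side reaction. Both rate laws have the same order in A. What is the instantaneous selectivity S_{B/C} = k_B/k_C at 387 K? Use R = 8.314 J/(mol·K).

k_B/k_C = (A_B/A_C)·exp[−(E_B−E_C)/(RT)] = (A_B/A_C)·exp[(E_C−E_B)/(RT)].
(E_C−E_B)/(RT) = (149−93.3)×10³/(8.314×387) = 55700/3218 = 17.31.
k_B/k_C = (3.68×10^6/9.91×10^13)·exp(17.31) = 3.713×10^-8 × 3.298×10^7 = 1.22.

1.22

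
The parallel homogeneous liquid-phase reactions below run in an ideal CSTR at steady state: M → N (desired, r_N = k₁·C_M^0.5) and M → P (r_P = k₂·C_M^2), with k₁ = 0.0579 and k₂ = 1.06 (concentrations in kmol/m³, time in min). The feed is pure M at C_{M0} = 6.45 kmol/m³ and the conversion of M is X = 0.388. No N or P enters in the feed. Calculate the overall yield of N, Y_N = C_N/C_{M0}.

0.00268

Exit C_M = C_{M0}(1−X) = 6.45×0.612 = 3.947 kmol/m³.
In a CSTR the entire volume is at exit conditions, so r_N = 0.0579×3.947^0.5 = 0.1150 and r_P = 1.06×3.947^2 = 16.52.
Fraction of consumed M going to N: r_N/(r_N+r_P) = 0.006917.
C_N = 0.006917·C_{M0}·X = 0.006917×6.45×0.388 = 0.0173 kmol/m³; Y_N = C_N/C_{M0} = 0.00268.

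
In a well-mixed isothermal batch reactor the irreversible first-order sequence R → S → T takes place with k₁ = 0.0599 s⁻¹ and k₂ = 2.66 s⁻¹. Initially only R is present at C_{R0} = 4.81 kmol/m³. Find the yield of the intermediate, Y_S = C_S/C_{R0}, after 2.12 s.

For first-order series with pure R initially, C_S(t) = k₁C_{R0}/(k₂−k₁)·(e^(−k₁t) − e^(−k₂t)).
e^(−k₁t) = e^(−0.0599×2.12) = e^(−0.1270) = 0.8807; e^(−k₂t) = e^(−5.639) = 0.003556.
C_S = 0.0599×4.81/(2.66−0.0599) × (0.8807−0.003556) = 0.1108×0.8772 = 0.09720 kmol/m³.
Y_S = C_S/C_{R0} = 0.09720/4.81 = 0.0202.

0.0202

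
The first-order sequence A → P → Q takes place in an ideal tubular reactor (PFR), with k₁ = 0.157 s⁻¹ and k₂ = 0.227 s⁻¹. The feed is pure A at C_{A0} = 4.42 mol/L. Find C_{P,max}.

1.34 mol/L

For a first-order series the maximum intermediate yield is C_{P,max}/C_{A0} = (k₁/k₂)^[k₂/(k₂−k₁)].
= (0.157/0.227)^(0.227/(0.227−0.157)) = (0.6916)^(3.243) = 0.3025.
C_{P,max} = 0.3025×4.42 = 1.34 mol/L.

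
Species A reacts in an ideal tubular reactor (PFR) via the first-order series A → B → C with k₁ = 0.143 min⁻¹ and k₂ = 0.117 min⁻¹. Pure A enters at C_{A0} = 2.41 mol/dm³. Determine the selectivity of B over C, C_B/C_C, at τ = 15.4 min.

0.508

Solving the coupled first-order balances gives C_B(τ) = [k₁/(k₂−k₁)]·C_{A0}·(e^(−k₁τ) − e^(−k₂τ)).
e^(−k₁τ) = e^(−0.143×15.4) = e^(−2.202) = 0.1106; e^(−k₂τ) = e^(−1.802) = 0.1650.
C_B = 0.143×2.41/(0.117−0.143) × (0.1106−0.1650) = (-13.26)×(-0.05444) = 0.7216 mol/dm³.
C_A = C_{A0}e^(−k₁τ) = 0.2664 mol/dm³, so C_C = C_{A0}−C_A−C_B = 1.422 mol/dm³; C_B/C_C = 0.508.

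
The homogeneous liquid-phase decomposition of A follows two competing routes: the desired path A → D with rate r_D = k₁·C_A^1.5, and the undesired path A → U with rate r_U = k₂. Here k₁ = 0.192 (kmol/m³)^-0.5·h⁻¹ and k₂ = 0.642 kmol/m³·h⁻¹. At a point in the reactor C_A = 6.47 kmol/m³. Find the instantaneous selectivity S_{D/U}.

S_{D/U} = r_D/r_U = (k₁·C_A^1.5)/(k₂) = (k₁/k₂)·C_A^1.5.
= (0.192×6.470^1.5) / (0.642) = 3.160/0.6420 = 4.92.

4.92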